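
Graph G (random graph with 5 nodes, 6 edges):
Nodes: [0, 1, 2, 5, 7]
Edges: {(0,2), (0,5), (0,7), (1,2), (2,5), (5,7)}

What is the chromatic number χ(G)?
χ(G) = 3

Clique number ω(G) = 3 (lower bound: χ ≥ ω).
The clique on [0, 2, 5] has size 3, forcing χ ≥ 3, and the coloring below uses 3 colors, so χ(G) = 3.
A valid 3-coloring: color 1: [0, 1]; color 2: [2, 7]; color 3: [5].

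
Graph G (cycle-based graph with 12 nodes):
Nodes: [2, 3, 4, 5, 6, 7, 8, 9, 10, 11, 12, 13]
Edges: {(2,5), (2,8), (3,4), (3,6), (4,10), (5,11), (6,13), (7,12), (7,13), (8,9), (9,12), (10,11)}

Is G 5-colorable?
Yes, G is 5-colorable

A valid 5-coloring: color 1: [2, 4, 6, 7, 9, 11]; color 2: [3, 5, 8, 10, 12, 13].
(χ(G) = 2 ≤ 5.)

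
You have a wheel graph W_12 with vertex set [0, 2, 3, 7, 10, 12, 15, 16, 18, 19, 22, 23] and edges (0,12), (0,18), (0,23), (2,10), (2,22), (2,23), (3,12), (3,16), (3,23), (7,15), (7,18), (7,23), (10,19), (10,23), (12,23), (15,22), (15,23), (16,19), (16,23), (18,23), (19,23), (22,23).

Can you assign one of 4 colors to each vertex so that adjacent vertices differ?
Yes, G is 4-colorable

A valid 4-coloring: color 1: [23]; color 2: [7, 10, 12, 16, 22]; color 3: [2, 3, 15, 18, 19]; color 4: [0].
(χ(G) = 4 ≤ 4.)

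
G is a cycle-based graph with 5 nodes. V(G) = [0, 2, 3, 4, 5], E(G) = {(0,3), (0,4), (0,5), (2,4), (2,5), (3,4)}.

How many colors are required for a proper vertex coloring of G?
χ(G) = 3

Clique number ω(G) = 3 (lower bound: χ ≥ ω).
The clique on [0, 3, 4] has size 3, forcing χ ≥ 3, and the coloring below uses 3 colors, so χ(G) = 3.
A valid 3-coloring: color 1: [4, 5]; color 2: [0, 2]; color 3: [3].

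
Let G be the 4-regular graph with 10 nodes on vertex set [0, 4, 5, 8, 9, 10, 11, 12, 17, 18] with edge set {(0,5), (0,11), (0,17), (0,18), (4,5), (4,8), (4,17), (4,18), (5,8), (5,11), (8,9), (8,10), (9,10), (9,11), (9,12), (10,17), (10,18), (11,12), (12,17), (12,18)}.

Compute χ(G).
Clique number ω(G) = 3 (lower bound: χ ≥ ω).
The clique on [0, 5, 11] has size 3, forcing χ ≥ 3, and the coloring below uses 3 colors, so χ(G) = 3.
A valid 3-coloring: color 1: [0, 4, 9]; color 2: [8, 11, 17, 18]; color 3: [5, 10, 12].

χ(G) = 3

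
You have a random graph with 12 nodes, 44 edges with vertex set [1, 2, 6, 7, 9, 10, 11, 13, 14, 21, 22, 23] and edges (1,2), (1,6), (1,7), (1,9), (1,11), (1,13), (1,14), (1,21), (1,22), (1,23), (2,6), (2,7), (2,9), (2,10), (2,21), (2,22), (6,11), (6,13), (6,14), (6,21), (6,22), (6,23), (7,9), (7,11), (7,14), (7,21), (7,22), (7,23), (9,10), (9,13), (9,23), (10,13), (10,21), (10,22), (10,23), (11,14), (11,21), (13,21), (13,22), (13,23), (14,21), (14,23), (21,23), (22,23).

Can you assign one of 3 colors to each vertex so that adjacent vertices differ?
No, G is not 3-colorable

The clique on vertices [1, 6, 13, 21, 23] has size 5 > 3, so it alone needs 5 colors.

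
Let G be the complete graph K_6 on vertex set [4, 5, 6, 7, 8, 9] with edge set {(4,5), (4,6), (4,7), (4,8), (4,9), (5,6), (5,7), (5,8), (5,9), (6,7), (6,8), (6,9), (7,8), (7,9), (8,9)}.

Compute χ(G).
χ(G) = 6

Clique number ω(G) = 6 (lower bound: χ ≥ ω).
The clique on [4, 5, 6, 7, 8, 9] has size 6, forcing χ ≥ 6, and the coloring below uses 6 colors, so χ(G) = 6.
A valid 6-coloring: color 1: [9]; color 2: [8]; color 3: [5]; color 4: [7]; color 5: [6]; color 6: [4].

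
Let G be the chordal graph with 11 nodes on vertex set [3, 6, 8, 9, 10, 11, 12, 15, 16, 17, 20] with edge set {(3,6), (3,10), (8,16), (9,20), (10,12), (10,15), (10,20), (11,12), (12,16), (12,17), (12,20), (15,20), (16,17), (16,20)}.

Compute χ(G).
Clique number ω(G) = 3 (lower bound: χ ≥ ω).
The clique on [12, 16, 17] has size 3, forcing χ ≥ 3, and the coloring below uses 3 colors, so χ(G) = 3.
A valid 3-coloring: color 1: [3, 8, 11, 17, 20]; color 2: [6, 9, 12, 15]; color 3: [10, 16].

χ(G) = 3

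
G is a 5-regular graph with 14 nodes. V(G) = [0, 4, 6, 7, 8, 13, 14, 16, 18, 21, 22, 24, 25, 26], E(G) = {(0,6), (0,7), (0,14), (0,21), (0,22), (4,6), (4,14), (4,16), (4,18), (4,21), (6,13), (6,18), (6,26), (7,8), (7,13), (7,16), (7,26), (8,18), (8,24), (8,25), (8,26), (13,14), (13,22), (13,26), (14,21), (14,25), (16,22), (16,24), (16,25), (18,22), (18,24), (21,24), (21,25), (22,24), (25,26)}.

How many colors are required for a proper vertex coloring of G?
Clique number ω(G) = 3 (lower bound: χ ≥ ω).
Suppose a proper 3-coloring c exists. The clique [0, 14, 21] takes 3 distinct colors; by symmetry let c(0) = 1, c(14) = 2, c(21) = 3.
- Vertex 4: neighbors [14, 21] already have colors [2, 3] ⇒ c(4) = 1.
- Vertex 25: neighbors [14, 21] already have colors [2, 3] ⇒ c(25) = 1.
- Vertex 7: neighbors [0] already have colors [1]; try each remaining color.
- Case c(7) = 2:
  - Vertex 8: neighbors [25, 7] already have colors [1, 2] ⇒ c(8) = 3.
  - Vertex 26: neighbors [25, 7, 8] already have colors [1, 2, 3] — all 3 colors blocked. Contradiction.
- Case c(7) = 3:
  - Vertex 8: neighbors [25, 7] already have colors [1, 3] ⇒ c(8) = 2.
  - Vertex 26: neighbors [25, 8, 7] already have colors [1, 2, 3] — all 3 colors blocked. Contradiction.
Every case ends in a contradiction, so G has no proper 3-coloring (χ ≥ 4).
The coloring below uses 4 colors, so χ(G) = 4.
A valid 4-coloring: color 1: [8, 13, 16, 21]; color 2: [6, 7, 22, 25]; color 3: [0, 4, 24, 26]; color 4: [14, 18].

χ(G) = 4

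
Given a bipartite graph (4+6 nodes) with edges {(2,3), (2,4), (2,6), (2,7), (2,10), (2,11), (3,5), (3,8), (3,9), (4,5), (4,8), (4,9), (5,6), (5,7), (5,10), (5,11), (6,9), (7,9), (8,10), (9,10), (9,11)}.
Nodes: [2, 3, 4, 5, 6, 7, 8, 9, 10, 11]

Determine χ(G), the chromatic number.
χ(G) = 2

Clique number ω(G) = 2 (lower bound: χ ≥ ω).
The graph is bipartite (no odd cycle), so 2 colors suffice: χ(G) = 2.
A valid 2-coloring: color 1: [2, 5, 8, 9]; color 2: [3, 4, 6, 7, 10, 11].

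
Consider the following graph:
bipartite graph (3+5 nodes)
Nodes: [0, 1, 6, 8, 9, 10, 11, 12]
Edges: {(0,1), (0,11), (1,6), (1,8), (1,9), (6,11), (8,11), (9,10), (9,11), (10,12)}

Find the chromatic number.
χ(G) = 2

Clique number ω(G) = 2 (lower bound: χ ≥ ω).
The graph is bipartite (no odd cycle), so 2 colors suffice: χ(G) = 2.
A valid 2-coloring: color 1: [1, 10, 11]; color 2: [0, 6, 8, 9, 12].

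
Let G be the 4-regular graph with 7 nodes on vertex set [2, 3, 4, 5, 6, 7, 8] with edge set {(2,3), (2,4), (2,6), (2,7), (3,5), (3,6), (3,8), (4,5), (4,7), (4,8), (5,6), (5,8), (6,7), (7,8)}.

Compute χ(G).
χ(G) = 4

Clique number ω(G) = 3 (lower bound: χ ≥ ω).
Suppose a proper 3-coloring c exists. The clique [2, 3, 6] takes 3 distinct colors; by symmetry let c(2) = 1, c(3) = 2, c(6) = 3.
- Vertex 5: neighbors [3, 6] already have colors [2, 3] ⇒ c(5) = 1.
- Vertex 7: neighbors [2, 6] already have colors [1, 3] ⇒ c(7) = 2.
- Vertex 4: neighbors [2, 7] already have colors [1, 2] ⇒ c(4) = 3.
- Vertex 8: neighbors [5, 3, 4] already have colors [1, 2, 3] — all 3 colors blocked. Contradiction.
The forced assignments end in a contradiction, so G has no proper 3-coloring (χ ≥ 4).
The coloring below uses 4 colors, so χ(G) = 4.
A valid 4-coloring: color 1: [3, 7]; color 2: [4, 6]; color 3: [2, 8]; color 4: [5].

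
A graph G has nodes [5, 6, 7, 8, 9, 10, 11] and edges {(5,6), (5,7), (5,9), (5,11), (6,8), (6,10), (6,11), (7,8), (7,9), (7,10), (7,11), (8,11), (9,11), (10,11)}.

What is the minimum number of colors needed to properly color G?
χ(G) = 4

Clique number ω(G) = 4 (lower bound: χ ≥ ω).
The clique on [5, 7, 9, 11] has size 4, forcing χ ≥ 4, and the coloring below uses 4 colors, so χ(G) = 4.
A valid 4-coloring: color 1: [11]; color 2: [6, 7]; color 3: [5, 8, 10]; color 4: [9].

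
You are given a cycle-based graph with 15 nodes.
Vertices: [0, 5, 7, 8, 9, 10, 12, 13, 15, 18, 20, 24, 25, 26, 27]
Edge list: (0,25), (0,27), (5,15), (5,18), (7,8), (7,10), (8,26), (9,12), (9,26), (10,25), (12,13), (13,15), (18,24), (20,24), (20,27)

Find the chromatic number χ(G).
χ(G) = 3

Clique number ω(G) = 2 (lower bound: χ ≥ ω).
Odd cycle [27, 0, 25, 10, 7, 8, 26, 9, 12, 13, 15, 5, 18, 24, 20] needs 3 colors (χ ≥ 3).
The coloring below uses 3 colors, so χ(G) = 3.
A valid 3-coloring: color 1: [7, 12, 15, 24, 25, 26, 27]; color 2: [0, 5, 8, 9, 10, 13, 20]; color 3: [18].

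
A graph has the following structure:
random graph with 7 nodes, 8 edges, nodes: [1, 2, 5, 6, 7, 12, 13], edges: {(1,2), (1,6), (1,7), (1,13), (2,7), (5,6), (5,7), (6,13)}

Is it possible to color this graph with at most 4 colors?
A valid 4-coloring: color 1: [1, 5, 12]; color 2: [6, 7]; color 3: [2, 13].
(χ(G) = 3 ≤ 4.)

Yes, G is 4-colorable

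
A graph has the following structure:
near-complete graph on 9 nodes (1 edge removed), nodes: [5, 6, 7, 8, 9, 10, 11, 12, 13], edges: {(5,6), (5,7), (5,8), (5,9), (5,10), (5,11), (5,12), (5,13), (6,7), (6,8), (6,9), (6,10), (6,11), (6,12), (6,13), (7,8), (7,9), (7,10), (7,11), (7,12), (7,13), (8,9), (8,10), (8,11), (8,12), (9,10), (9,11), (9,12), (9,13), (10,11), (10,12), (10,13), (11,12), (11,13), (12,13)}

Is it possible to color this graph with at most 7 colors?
No, G is not 7-colorable

The clique on vertices [5, 6, 7, 8, 9, 10, 11, 12] has size 8 > 7, so it alone needs 8 colors.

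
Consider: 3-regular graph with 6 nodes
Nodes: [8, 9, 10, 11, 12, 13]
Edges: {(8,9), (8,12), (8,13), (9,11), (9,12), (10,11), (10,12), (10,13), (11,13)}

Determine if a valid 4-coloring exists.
A valid 4-coloring: color 1: [9, 13]; color 2: [11, 12]; color 3: [8, 10].
(χ(G) = 3 ≤ 4.)

Yes, G is 4-colorable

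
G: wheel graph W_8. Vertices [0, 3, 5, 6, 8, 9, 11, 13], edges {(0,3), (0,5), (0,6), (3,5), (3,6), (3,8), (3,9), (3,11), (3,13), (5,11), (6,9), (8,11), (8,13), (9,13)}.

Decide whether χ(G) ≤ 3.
Odd cycle [11, 5, 0, 6, 9, 13, 8] needs 3 colors (χ ≥ 3).
Vertex 3 is adjacent to every vertex of [0, 5, 6, 8, 9, 11, 13], which already need 3 colors among themselves, so 3 needs a new color (χ ≥ 4).
Hence χ(G) ≥ 4 > 3, so no proper 3-coloring exists.

No, G is not 3-colorable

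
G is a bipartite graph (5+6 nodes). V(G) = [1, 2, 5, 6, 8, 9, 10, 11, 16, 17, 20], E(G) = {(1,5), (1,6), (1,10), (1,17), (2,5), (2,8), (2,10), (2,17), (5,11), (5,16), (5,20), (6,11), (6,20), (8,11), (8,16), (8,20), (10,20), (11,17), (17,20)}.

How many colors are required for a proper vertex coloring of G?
χ(G) = 2

Clique number ω(G) = 2 (lower bound: χ ≥ ω).
The graph is bipartite (no odd cycle), so 2 colors suffice: χ(G) = 2.
A valid 2-coloring: color 1: [1, 2, 9, 11, 16, 20]; color 2: [5, 6, 8, 10, 17].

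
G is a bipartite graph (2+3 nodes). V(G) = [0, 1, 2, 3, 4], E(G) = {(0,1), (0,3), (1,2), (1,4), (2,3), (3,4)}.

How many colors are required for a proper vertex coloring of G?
χ(G) = 2

Clique number ω(G) = 2 (lower bound: χ ≥ ω).
The graph is bipartite (no odd cycle), so 2 colors suffice: χ(G) = 2.
A valid 2-coloring: color 1: [1, 3]; color 2: [0, 2, 4].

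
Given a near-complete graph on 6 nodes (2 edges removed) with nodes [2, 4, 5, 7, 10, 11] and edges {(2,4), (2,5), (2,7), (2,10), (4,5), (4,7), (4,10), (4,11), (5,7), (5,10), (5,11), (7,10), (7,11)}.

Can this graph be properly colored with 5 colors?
A valid 5-coloring: color 1: [4]; color 2: [5]; color 3: [7]; color 4: [10, 11]; color 5: [2].
(χ(G) = 5 ≤ 5.)

Yes, G is 5-colorable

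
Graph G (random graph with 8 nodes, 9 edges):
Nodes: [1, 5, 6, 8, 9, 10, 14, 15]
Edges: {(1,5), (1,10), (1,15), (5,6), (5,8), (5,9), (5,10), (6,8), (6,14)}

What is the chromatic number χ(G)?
Clique number ω(G) = 3 (lower bound: χ ≥ ω).
The clique on [5, 6, 8] has size 3, forcing χ ≥ 3, and the coloring below uses 3 colors, so χ(G) = 3.
A valid 3-coloring: color 1: [5, 14, 15]; color 2: [1, 6, 9]; color 3: [8, 10].

χ(G) = 3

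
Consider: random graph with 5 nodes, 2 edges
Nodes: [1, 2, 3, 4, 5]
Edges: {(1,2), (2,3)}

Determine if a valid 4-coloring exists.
A valid 4-coloring: color 1: [2, 4, 5]; color 2: [1, 3].
(χ(G) = 2 ≤ 4.)

Yes, G is 4-colorable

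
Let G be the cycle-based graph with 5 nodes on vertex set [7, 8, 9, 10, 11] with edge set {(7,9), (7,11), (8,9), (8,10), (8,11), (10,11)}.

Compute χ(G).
Clique number ω(G) = 3 (lower bound: χ ≥ ω).
The clique on [8, 10, 11] has size 3, forcing χ ≥ 3, and the coloring below uses 3 colors, so χ(G) = 3.
A valid 3-coloring: color 1: [9, 11]; color 2: [7, 8]; color 3: [10].

χ(G) = 3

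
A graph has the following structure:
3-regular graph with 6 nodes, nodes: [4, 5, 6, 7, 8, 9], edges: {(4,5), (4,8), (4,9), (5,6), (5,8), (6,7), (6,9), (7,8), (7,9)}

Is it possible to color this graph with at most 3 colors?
A valid 3-coloring: color 1: [4, 6]; color 2: [5, 7]; color 3: [8, 9].
(χ(G) = 3 ≤ 3.)

Yes, G is 3-colorable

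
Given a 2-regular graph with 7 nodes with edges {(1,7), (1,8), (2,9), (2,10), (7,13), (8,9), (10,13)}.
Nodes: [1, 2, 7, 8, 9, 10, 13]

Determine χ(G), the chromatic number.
Clique number ω(G) = 2 (lower bound: χ ≥ ω).
Odd cycle [10, 13, 7, 1, 8, 9, 2] needs 3 colors (χ ≥ 3).
The coloring below uses 3 colors, so χ(G) = 3.
A valid 3-coloring: color 1: [1, 9, 10]; color 2: [2, 8, 13]; color 3: [7].

χ(G) = 3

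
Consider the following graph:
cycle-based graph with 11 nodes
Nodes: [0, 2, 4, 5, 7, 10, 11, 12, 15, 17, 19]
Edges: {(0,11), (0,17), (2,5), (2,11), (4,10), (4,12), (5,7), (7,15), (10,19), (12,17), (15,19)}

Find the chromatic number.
Clique number ω(G) = 2 (lower bound: χ ≥ ω).
Odd cycle [19, 10, 4, 12, 17, 0, 11, 2, 5, 7, 15] needs 3 colors (χ ≥ 3).
The coloring below uses 3 colors, so χ(G) = 3.
A valid 3-coloring: color 1: [4, 7, 11, 17, 19]; color 2: [0, 2, 10, 12, 15]; color 3: [5].

χ(G) = 3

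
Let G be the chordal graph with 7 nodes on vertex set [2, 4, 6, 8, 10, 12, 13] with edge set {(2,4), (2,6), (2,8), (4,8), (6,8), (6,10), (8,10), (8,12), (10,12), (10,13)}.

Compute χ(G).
χ(G) = 3

Clique number ω(G) = 3 (lower bound: χ ≥ ω).
The clique on [2, 4, 8] has size 3, forcing χ ≥ 3, and the coloring below uses 3 colors, so χ(G) = 3.
A valid 3-coloring: color 1: [8, 13]; color 2: [2, 10]; color 3: [4, 6, 12].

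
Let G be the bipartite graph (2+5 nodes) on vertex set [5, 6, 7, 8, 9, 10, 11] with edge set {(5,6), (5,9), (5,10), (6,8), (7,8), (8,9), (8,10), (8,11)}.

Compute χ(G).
Clique number ω(G) = 2 (lower bound: χ ≥ ω).
The graph is bipartite (no odd cycle), so 2 colors suffice: χ(G) = 2.
A valid 2-coloring: color 1: [5, 8]; color 2: [6, 7, 9, 10, 11].

χ(G) = 2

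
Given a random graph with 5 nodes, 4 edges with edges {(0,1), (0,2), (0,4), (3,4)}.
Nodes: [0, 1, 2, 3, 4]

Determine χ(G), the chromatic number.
Clique number ω(G) = 2 (lower bound: χ ≥ ω).
The graph is bipartite (no odd cycle), so 2 colors suffice: χ(G) = 2.
A valid 2-coloring: color 1: [0, 3]; color 2: [1, 2, 4].

χ(G) = 2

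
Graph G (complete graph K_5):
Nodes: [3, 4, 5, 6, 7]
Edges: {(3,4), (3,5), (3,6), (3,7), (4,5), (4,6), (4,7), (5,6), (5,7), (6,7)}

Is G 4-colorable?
No, G is not 4-colorable

The clique on vertices [3, 4, 5, 6, 7] has size 5 > 4, so it alone needs 5 colors.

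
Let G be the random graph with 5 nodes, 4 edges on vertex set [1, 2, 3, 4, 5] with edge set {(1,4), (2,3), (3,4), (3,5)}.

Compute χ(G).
χ(G) = 2

Clique number ω(G) = 2 (lower bound: χ ≥ ω).
The graph is bipartite (no odd cycle), so 2 colors suffice: χ(G) = 2.
A valid 2-coloring: color 1: [1, 3]; color 2: [2, 4, 5].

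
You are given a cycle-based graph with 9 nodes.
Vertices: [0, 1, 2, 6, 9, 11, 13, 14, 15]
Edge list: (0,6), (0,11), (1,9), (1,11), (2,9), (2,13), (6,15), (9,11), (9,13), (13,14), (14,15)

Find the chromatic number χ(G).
Clique number ω(G) = 3 (lower bound: χ ≥ ω).
The clique on [1, 9, 11] has size 3, forcing χ ≥ 3, and the coloring below uses 3 colors, so χ(G) = 3.
A valid 3-coloring: color 1: [0, 9, 14]; color 2: [6, 11, 13]; color 3: [1, 2, 15].

χ(G) = 3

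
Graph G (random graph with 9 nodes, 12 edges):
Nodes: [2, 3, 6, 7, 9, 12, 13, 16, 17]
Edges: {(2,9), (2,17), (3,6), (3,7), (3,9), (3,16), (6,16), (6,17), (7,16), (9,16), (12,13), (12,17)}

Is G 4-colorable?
Yes, G is 4-colorable

A valid 4-coloring: color 1: [13, 16, 17]; color 2: [2, 3, 12]; color 3: [6, 7, 9].
(χ(G) = 3 ≤ 4.)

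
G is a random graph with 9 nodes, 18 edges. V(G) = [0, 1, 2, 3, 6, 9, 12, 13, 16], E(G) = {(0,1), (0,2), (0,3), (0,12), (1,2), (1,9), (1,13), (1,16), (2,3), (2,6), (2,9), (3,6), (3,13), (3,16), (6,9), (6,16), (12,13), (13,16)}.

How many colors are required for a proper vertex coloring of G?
χ(G) = 4

Clique number ω(G) = 3 (lower bound: χ ≥ ω).
Odd cycle [3, 6, 9, 1, 0] needs 3 colors (χ ≥ 3).
Vertex 2 is adjacent to every vertex of [0, 1, 3, 6, 9], which already need 3 colors among themselves, so 2 needs a new color (χ ≥ 4).
The coloring below uses 4 colors, so χ(G) = 4.
A valid 4-coloring: color 1: [1, 3, 12]; color 2: [2, 16]; color 3: [0, 6, 13]; color 4: [9].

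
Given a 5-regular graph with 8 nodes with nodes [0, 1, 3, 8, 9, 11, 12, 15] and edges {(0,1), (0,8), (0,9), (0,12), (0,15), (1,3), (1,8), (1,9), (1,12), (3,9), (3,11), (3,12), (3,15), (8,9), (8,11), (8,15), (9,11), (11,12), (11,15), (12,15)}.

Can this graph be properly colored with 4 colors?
A valid 4-coloring: color 1: [1, 11]; color 2: [8, 12]; color 3: [9, 15]; color 4: [0, 3].
(χ(G) = 4 ≤ 4.)

Yes, G is 4-colorable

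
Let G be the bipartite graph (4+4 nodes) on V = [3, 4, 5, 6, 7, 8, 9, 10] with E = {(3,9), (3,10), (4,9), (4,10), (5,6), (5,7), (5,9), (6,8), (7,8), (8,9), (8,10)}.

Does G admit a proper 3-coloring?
Yes, G is 3-colorable

A valid 3-coloring: color 1: [3, 4, 5, 8]; color 2: [6, 7, 9, 10].
(χ(G) = 2 ≤ 3.)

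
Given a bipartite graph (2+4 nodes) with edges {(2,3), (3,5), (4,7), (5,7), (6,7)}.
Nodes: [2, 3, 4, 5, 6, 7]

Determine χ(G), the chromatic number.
Clique number ω(G) = 2 (lower bound: χ ≥ ω).
The graph is bipartite (no odd cycle), so 2 colors suffice: χ(G) = 2.
A valid 2-coloring: color 1: [3, 7]; color 2: [2, 4, 5, 6].

χ(G) = 2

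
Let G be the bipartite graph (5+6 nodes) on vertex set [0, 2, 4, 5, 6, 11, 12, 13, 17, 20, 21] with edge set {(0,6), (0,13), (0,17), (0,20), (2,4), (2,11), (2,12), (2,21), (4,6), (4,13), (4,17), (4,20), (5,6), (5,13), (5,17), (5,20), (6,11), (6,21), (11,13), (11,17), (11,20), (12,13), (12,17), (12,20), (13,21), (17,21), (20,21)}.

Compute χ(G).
χ(G) = 2

Clique number ω(G) = 2 (lower bound: χ ≥ ω).
The graph is bipartite (no odd cycle), so 2 colors suffice: χ(G) = 2.
A valid 2-coloring: color 1: [2, 6, 13, 17, 20]; color 2: [0, 4, 5, 11, 12, 21].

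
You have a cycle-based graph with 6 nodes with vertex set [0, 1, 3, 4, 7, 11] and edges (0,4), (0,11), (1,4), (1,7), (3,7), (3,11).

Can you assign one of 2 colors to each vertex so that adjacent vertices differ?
Yes, G is 2-colorable

A valid 2-coloring: color 1: [0, 1, 3]; color 2: [4, 7, 11].
(χ(G) = 2 ≤ 2.)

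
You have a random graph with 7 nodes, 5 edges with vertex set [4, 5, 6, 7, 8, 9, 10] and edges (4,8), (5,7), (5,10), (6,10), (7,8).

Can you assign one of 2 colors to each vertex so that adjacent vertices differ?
Yes, G is 2-colorable

A valid 2-coloring: color 1: [5, 6, 8, 9]; color 2: [4, 7, 10].
(χ(G) = 2 ≤ 2.)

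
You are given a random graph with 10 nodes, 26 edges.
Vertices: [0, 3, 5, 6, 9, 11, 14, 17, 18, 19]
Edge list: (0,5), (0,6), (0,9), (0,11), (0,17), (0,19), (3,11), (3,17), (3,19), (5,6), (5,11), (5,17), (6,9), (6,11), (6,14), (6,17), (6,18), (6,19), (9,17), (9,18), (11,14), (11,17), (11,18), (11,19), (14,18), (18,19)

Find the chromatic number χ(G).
Clique number ω(G) = 5 (lower bound: χ ≥ ω).
The clique on [0, 5, 6, 11, 17] has size 5, forcing χ ≥ 5, and the coloring below uses 5 colors, so χ(G) = 5.
A valid 5-coloring: color 1: [9, 11]; color 2: [3, 6]; color 3: [0, 18]; color 4: [14, 17, 19]; color 5: [5].

χ(G) = 5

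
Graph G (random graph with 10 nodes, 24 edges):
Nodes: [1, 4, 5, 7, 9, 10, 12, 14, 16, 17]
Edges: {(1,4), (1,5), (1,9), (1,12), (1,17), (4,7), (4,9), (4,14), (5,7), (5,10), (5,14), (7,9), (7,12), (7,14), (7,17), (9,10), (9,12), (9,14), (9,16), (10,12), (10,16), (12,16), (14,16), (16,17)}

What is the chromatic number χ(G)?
χ(G) = 4

Clique number ω(G) = 4 (lower bound: χ ≥ ω).
The clique on [4, 7, 9, 14] has size 4, forcing χ ≥ 4, and the coloring below uses 4 colors, so χ(G) = 4.
A valid 4-coloring: color 1: [5, 9, 17]; color 2: [1, 7, 10]; color 3: [12, 14]; color 4: [4, 16].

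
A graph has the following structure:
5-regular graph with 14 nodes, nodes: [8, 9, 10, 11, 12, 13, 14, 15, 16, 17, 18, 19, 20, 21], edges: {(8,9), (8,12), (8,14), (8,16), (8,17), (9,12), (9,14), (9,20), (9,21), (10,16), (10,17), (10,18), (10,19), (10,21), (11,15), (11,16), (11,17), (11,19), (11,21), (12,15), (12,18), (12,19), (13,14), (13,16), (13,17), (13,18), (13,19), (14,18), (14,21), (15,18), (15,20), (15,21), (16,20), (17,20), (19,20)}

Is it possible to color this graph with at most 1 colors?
The clique on vertices [8, 9, 12] has size 3 > 1, so it alone needs 3 colors.

No, G is not 1-colorable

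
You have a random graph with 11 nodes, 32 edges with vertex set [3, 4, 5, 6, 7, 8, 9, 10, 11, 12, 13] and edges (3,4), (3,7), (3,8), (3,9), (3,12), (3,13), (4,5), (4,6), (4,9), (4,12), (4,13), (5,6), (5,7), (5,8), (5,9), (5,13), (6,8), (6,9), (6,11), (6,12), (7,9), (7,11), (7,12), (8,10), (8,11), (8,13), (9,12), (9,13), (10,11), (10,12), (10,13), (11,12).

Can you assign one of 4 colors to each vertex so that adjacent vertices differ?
No, G is not 4-colorable

Odd cycle [5, 6, 12, 3, 13] needs 3 colors (χ ≥ 3).
Vertex 4 is adjacent to every vertex of [3, 5, 6, 12, 13], which already need 3 colors among themselves, so 4 needs a new color (χ ≥ 4).
Vertex 9 is adjacent to every vertex of [3, 4, 5, 6, 12, 13], which already need 4 colors among themselves, so 9 needs a new color (χ ≥ 5).
Hence χ(G) ≥ 5 > 4, so no proper 4-coloring exists.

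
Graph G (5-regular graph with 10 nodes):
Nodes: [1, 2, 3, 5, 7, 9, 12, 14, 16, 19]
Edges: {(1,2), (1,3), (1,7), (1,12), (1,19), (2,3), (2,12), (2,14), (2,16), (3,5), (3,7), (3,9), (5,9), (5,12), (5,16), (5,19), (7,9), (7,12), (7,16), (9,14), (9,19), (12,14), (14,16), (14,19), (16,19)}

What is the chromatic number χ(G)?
Clique number ω(G) = 3 (lower bound: χ ≥ ω).
Suppose a proper 3-coloring c exists. The clique [1, 2, 3] takes 3 distinct colors; by symmetry let c(1) = 1, c(2) = 2, c(3) = 3.
- Vertex 7: neighbors [1, 3] already have colors [1, 3] ⇒ c(7) = 2.
- Vertex 9: neighbors [7, 3] already have colors [2, 3] ⇒ c(9) = 1.
- Vertex 5: neighbors [9, 3] already have colors [1, 3] ⇒ c(5) = 2.
- Vertex 14: neighbors [9, 2] already have colors [1, 2] ⇒ c(14) = 3.
- Vertex 19: neighbors [1, 5, 14] already have colors [1, 2, 3] — all 3 colors blocked. Contradiction.
The forced assignments end in a contradiction, so G has no proper 3-coloring (χ ≥ 4).
The coloring below uses 4 colors, so χ(G) = 4.
A valid 4-coloring: color 1: [1, 5, 14]; color 2: [2, 7, 19]; color 3: [9, 12, 16]; color 4: [3].

χ(G) = 4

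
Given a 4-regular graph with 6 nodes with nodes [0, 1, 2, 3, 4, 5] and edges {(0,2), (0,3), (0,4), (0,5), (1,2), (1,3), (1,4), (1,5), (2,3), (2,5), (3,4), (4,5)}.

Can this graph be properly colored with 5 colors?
A valid 5-coloring: color 1: [3, 5]; color 2: [2, 4]; color 3: [0, 1].
(χ(G) = 3 ≤ 5.)

Yes, G is 5-colorable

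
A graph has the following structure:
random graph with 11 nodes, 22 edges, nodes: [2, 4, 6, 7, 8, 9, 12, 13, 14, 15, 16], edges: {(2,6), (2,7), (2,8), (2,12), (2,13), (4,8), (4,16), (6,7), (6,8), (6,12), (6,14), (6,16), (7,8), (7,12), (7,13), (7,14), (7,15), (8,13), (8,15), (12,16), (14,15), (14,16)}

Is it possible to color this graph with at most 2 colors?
No, G is not 2-colorable

The clique on vertices [2, 7, 8, 13] has size 4 > 2, so it alone needs 4 colors.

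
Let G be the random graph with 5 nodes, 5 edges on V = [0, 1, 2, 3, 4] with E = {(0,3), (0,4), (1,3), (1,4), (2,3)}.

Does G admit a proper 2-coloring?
Yes, G is 2-colorable

A valid 2-coloring: color 1: [3, 4]; color 2: [0, 1, 2].
(χ(G) = 2 ≤ 2.)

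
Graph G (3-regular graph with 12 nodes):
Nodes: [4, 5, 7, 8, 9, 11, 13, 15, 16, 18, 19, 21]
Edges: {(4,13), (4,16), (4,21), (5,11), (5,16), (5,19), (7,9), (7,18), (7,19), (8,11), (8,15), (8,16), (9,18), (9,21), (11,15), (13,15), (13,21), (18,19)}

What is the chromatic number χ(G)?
Clique number ω(G) = 3 (lower bound: χ ≥ ω).
The clique on [4, 13, 21] has size 3, forcing χ ≥ 3, and the coloring below uses 3 colors, so χ(G) = 3.
A valid 3-coloring: color 1: [4, 5, 7, 15]; color 2: [9, 11, 13, 16, 19]; color 3: [8, 18, 21].

χ(G) = 3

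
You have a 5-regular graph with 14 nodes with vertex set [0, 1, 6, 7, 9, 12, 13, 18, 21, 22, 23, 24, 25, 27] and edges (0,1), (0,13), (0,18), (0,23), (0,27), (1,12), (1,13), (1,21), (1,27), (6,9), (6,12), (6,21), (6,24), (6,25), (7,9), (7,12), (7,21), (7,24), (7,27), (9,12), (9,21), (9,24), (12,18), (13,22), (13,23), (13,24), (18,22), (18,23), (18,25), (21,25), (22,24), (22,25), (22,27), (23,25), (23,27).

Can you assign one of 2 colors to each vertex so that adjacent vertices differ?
No, G is not 2-colorable

The clique on vertices [0, 1, 27] has size 3 > 2, so it alone needs 3 colors.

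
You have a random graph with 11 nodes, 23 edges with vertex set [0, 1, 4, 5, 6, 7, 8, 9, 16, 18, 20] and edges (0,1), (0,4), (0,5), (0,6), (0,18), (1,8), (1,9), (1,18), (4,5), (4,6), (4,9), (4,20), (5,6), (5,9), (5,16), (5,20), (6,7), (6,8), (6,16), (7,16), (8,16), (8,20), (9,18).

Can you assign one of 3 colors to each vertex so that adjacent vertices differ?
The clique on vertices [0, 4, 5, 6] has size 4 > 3, so it alone needs 4 colors.

No, G is not 3-colorable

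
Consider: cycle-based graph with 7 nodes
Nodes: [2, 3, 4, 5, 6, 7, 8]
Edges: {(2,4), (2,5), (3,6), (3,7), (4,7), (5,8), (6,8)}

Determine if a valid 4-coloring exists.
A valid 4-coloring: color 1: [3, 4, 5]; color 2: [2, 6, 7]; color 3: [8].
(χ(G) = 3 ≤ 4.)

Yes, G is 4-colorable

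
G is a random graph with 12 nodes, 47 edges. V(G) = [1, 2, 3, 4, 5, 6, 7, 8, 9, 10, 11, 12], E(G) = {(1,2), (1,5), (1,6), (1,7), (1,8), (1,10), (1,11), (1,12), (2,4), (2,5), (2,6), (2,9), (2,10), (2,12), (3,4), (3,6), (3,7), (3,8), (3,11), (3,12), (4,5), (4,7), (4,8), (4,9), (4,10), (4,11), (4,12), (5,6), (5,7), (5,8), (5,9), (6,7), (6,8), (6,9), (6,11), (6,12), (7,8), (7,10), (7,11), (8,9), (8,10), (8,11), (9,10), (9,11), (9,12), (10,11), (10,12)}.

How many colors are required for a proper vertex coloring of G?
χ(G) = 6

Clique number ω(G) = 5 (lower bound: χ ≥ ω).
Odd cycle [4, 3, 6, 1, 10] needs 3 colors (χ ≥ 3).
Vertex 11 is adjacent to every vertex of [1, 3, 4, 6, 10], which already need 3 colors among themselves, so 11 needs a new color (χ ≥ 4).
Vertex 7 is adjacent to every vertex of [1, 3, 4, 6, 10, 11], which already need 4 colors among themselves, so 7 needs a new color (χ ≥ 5).
Vertex 8 is adjacent to every vertex of [1, 3, 4, 6, 7, 10, 11], which already need 5 colors among themselves, so 8 needs a new color (χ ≥ 6).
The coloring below uses 6 colors, so χ(G) = 6.
A valid 6-coloring: color 1: [8, 12]; color 2: [1, 4]; color 3: [6, 10]; color 4: [7, 9]; color 5: [5, 11]; color 6: [2, 3].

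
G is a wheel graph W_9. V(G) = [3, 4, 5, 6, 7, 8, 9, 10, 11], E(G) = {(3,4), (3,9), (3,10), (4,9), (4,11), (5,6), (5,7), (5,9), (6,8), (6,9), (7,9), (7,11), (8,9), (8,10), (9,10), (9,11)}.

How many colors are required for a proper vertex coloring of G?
χ(G) = 3

Clique number ω(G) = 3 (lower bound: χ ≥ ω).
The clique on [3, 9, 10] has size 3, forcing χ ≥ 3, and the coloring below uses 3 colors, so χ(G) = 3.
A valid 3-coloring: color 1: [9]; color 2: [3, 5, 8, 11]; color 3: [4, 6, 7, 10].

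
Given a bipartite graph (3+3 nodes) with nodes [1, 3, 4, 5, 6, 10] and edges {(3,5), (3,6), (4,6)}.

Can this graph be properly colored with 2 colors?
Yes, G is 2-colorable

A valid 2-coloring: color 1: [1, 3, 4, 10]; color 2: [5, 6].
(χ(G) = 2 ≤ 2.)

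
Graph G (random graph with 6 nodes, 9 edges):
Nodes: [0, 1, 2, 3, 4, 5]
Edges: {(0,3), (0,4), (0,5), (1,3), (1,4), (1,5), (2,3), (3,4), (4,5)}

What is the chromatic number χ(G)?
χ(G) = 3

Clique number ω(G) = 3 (lower bound: χ ≥ ω).
The clique on [0, 3, 4] has size 3, forcing χ ≥ 3, and the coloring below uses 3 colors, so χ(G) = 3.
A valid 3-coloring: color 1: [3, 5]; color 2: [2, 4]; color 3: [0, 1].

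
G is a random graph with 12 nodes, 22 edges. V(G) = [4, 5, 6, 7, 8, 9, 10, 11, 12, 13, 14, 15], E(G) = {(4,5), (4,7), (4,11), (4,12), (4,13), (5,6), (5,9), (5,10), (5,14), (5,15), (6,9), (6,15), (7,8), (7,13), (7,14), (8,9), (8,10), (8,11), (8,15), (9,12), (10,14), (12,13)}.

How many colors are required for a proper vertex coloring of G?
Clique number ω(G) = 3 (lower bound: χ ≥ ω).
The clique on [5, 10, 14] has size 3, forcing χ ≥ 3, and the coloring below uses 3 colors, so χ(G) = 3.
A valid 3-coloring: color 1: [5, 8, 13]; color 2: [4, 9, 14, 15]; color 3: [6, 7, 10, 11, 12].

χ(G) = 3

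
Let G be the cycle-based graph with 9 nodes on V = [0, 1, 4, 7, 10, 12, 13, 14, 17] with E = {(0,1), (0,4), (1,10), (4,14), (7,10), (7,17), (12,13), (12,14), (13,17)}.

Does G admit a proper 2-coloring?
No, G is not 2-colorable

Odd cycle [10, 1, 0, 4, 14, 12, 13, 17, 7] needs 3 colors (χ ≥ 3).
Hence χ(G) ≥ 3 > 2, so no proper 2-coloring exists.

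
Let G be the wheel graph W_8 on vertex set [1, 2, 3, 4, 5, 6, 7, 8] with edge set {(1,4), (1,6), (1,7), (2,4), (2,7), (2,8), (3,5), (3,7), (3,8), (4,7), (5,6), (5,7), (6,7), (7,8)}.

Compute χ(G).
Clique number ω(G) = 3 (lower bound: χ ≥ ω).
Odd cycle [3, 5, 6, 1, 4, 2, 8] needs 3 colors (χ ≥ 3).
Vertex 7 is adjacent to every vertex of [1, 2, 3, 4, 5, 6, 8], which already need 3 colors among themselves, so 7 needs a new color (χ ≥ 4).
The coloring below uses 4 colors, so χ(G) = 4.
A valid 4-coloring: color 1: [7]; color 2: [2, 3, 6]; color 3: [1, 5, 8]; color 4: [4].

χ(G) = 4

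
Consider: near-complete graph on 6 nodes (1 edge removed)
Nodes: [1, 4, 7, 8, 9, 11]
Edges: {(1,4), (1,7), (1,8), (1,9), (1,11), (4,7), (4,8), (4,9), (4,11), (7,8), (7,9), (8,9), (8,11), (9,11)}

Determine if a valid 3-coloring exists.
The clique on vertices [1, 4, 8, 9, 11] has size 5 > 3, so it alone needs 5 colors.

No, G is not 3-colorable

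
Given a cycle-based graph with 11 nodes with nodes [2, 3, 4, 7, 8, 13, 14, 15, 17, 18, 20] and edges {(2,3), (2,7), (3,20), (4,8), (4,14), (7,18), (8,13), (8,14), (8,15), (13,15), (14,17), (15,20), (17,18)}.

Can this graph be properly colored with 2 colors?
No, G is not 2-colorable

The clique on vertices [4, 8, 14] has size 3 > 2, so it alone needs 3 colors.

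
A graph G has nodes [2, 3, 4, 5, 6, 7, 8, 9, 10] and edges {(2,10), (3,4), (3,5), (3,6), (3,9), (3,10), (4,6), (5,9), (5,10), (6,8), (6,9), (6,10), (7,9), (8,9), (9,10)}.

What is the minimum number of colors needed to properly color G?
χ(G) = 4

Clique number ω(G) = 4 (lower bound: χ ≥ ω).
The clique on [3, 5, 9, 10] has size 4, forcing χ ≥ 4, and the coloring below uses 4 colors, so χ(G) = 4.
A valid 4-coloring: color 1: [2, 4, 9]; color 2: [3, 7, 8]; color 3: [10]; color 4: [5, 6].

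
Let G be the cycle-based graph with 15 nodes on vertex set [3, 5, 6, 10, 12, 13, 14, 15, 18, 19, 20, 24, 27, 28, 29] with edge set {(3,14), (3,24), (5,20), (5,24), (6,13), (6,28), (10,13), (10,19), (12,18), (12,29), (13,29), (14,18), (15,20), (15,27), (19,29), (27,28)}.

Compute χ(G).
χ(G) = 3

Clique number ω(G) = 2 (lower bound: χ ≥ ω).
Odd cycle [18, 14, 3, 24, 5, 20, 15, 27, 28, 6, 13, 29, 12] needs 3 colors (χ ≥ 3).
The coloring below uses 3 colors, so χ(G) = 3.
A valid 3-coloring: color 1: [6, 10, 14, 20, 24, 27, 29]; color 2: [3, 5, 13, 15, 18, 19, 28]; color 3: [12].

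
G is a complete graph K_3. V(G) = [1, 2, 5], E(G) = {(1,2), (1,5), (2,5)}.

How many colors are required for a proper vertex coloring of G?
χ(G) = 3

Clique number ω(G) = 3 (lower bound: χ ≥ ω).
The clique on [1, 2, 5] has size 3, forcing χ ≥ 3, and the coloring below uses 3 colors, so χ(G) = 3.
A valid 3-coloring: color 1: [5]; color 2: [2]; color 3: [1].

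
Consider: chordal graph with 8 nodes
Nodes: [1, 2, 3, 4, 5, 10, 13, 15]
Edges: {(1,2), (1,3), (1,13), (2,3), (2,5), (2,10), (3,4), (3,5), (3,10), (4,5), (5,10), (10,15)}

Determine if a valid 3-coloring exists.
No, G is not 3-colorable

The clique on vertices [2, 3, 5, 10] has size 4 > 3, so it alone needs 4 colors.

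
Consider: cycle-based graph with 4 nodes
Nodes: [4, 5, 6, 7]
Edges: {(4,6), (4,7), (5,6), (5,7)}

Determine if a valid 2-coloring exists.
Yes, G is 2-colorable

A valid 2-coloring: color 1: [4, 5]; color 2: [6, 7].
(χ(G) = 2 ≤ 2.)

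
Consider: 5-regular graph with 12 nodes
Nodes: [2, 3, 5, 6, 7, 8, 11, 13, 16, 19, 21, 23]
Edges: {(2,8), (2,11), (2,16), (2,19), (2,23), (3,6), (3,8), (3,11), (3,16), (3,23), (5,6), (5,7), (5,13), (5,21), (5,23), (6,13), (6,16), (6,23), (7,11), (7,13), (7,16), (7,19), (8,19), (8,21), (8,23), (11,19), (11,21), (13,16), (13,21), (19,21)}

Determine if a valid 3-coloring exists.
No, G is not 3-colorable

Odd cycle [13, 5, 23, 3, 16] needs 3 colors (χ ≥ 3).
Vertex 6 is adjacent to every vertex of [3, 5, 13, 16, 23], which already need 3 colors among themselves, so 6 needs a new color (χ ≥ 4).
Hence χ(G) ≥ 4 > 3, so no proper 3-coloring exists.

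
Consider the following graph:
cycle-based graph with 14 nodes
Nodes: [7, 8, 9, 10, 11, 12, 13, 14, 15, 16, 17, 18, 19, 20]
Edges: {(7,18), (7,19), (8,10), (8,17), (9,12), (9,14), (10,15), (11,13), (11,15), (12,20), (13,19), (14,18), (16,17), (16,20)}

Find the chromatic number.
Clique number ω(G) = 2 (lower bound: χ ≥ ω).
The graph is bipartite (no odd cycle), so 2 colors suffice: χ(G) = 2.
A valid 2-coloring: color 1: [9, 10, 11, 17, 18, 19, 20]; color 2: [7, 8, 12, 13, 14, 15, 16].

χ(G) = 2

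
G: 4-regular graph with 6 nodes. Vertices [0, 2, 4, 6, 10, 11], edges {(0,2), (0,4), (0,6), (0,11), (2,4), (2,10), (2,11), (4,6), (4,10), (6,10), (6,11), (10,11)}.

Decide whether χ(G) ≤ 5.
Yes, G is 5-colorable

A valid 5-coloring: color 1: [4, 11]; color 2: [2, 6]; color 3: [0, 10].
(χ(G) = 3 ≤ 5.)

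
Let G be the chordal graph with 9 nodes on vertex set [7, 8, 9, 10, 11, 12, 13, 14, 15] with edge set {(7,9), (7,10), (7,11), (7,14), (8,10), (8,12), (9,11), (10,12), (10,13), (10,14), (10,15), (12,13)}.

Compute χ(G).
χ(G) = 3

Clique number ω(G) = 3 (lower bound: χ ≥ ω).
The clique on [7, 9, 11] has size 3, forcing χ ≥ 3, and the coloring below uses 3 colors, so χ(G) = 3.
A valid 3-coloring: color 1: [10, 11]; color 2: [7, 12, 15]; color 3: [8, 9, 13, 14].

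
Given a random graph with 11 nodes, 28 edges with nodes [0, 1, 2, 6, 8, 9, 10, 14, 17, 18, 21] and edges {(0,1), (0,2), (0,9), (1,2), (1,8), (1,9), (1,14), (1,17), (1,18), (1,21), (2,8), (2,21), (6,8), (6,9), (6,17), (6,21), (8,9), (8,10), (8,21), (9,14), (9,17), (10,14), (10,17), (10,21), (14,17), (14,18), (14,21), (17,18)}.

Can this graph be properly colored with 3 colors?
The clique on vertices [1, 9, 14, 17] has size 4 > 3, so it alone needs 4 colors.

No, G is not 3-colorable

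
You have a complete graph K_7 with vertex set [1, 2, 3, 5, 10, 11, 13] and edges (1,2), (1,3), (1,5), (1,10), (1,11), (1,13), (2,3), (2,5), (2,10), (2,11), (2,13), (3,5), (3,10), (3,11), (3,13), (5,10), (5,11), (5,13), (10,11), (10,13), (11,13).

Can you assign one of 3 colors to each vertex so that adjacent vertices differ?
The clique on vertices [1, 2, 3, 5, 10, 11, 13] has size 7 > 3, so it alone needs 7 colors.

No, G is not 3-colorable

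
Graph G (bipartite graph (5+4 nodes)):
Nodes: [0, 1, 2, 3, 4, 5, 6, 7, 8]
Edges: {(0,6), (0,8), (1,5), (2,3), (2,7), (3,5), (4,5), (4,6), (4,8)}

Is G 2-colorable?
Yes, G is 2-colorable

A valid 2-coloring: color 1: [0, 1, 3, 4, 7]; color 2: [2, 5, 6, 8].
(χ(G) = 2 ≤ 2.)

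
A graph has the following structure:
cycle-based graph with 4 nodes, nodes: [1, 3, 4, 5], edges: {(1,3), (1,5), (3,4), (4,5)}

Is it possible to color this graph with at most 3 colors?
Yes, G is 3-colorable

A valid 3-coloring: color 1: [1, 4]; color 2: [3, 5].
(χ(G) = 2 ≤ 3.)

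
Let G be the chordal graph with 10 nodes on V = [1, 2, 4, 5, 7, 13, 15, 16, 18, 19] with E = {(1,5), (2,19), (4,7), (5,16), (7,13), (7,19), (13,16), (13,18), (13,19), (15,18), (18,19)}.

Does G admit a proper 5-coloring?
A valid 5-coloring: color 1: [2, 4, 5, 13, 15]; color 2: [1, 16, 19]; color 3: [7, 18].
(χ(G) = 3 ≤ 5.)

Yes, G is 5-colorable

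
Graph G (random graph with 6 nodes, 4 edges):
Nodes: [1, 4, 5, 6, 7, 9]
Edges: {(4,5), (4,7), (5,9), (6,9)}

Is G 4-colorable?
A valid 4-coloring: color 1: [1, 4, 9]; color 2: [5, 6, 7].
(χ(G) = 2 ≤ 4.)

Yes, G is 4-colorable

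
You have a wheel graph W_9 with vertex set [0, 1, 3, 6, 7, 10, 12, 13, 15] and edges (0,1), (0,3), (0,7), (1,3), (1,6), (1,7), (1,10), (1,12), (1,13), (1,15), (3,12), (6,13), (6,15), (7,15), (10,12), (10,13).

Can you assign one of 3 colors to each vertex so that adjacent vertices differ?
Yes, G is 3-colorable

A valid 3-coloring: color 1: [1]; color 2: [3, 6, 7, 10]; color 3: [0, 12, 13, 15].
(χ(G) = 3 ≤ 3.)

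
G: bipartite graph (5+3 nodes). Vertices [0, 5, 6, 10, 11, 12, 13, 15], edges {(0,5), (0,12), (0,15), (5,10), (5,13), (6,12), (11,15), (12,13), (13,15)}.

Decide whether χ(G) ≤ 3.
Yes, G is 3-colorable

A valid 3-coloring: color 1: [0, 6, 10, 11, 13]; color 2: [5, 12, 15].
(χ(G) = 2 ≤ 3.)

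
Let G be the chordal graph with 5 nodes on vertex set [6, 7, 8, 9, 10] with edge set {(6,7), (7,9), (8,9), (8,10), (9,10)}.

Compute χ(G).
χ(G) = 3

Clique number ω(G) = 3 (lower bound: χ ≥ ω).
The clique on [8, 9, 10] has size 3, forcing χ ≥ 3, and the coloring below uses 3 colors, so χ(G) = 3.
A valid 3-coloring: color 1: [6, 9]; color 2: [7, 10]; color 3: [8].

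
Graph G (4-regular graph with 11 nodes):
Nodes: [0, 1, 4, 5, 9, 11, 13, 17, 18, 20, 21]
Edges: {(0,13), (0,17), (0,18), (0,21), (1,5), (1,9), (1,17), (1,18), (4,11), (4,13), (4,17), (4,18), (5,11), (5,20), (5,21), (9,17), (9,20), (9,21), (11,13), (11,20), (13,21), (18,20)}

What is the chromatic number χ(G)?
Clique number ω(G) = 3 (lower bound: χ ≥ ω).
The clique on [0, 13, 21] has size 3, forcing χ ≥ 3, and the coloring below uses 3 colors, so χ(G) = 3.
A valid 3-coloring: color 1: [5, 9, 13, 18]; color 2: [0, 1, 4, 20]; color 3: [11, 17, 21].

χ(G) = 3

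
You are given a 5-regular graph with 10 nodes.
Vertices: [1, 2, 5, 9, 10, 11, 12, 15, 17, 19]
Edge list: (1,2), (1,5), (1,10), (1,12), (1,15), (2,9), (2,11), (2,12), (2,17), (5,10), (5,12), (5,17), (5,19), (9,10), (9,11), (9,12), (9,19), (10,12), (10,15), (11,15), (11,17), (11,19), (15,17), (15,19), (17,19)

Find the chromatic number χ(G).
χ(G) = 4

Clique number ω(G) = 4 (lower bound: χ ≥ ω).
The clique on [1, 5, 10, 12] has size 4, forcing χ ≥ 4, and the coloring below uses 4 colors, so χ(G) = 4.
A valid 4-coloring: color 1: [5, 9, 15]; color 2: [11, 12]; color 3: [2, 10, 19]; color 4: [1, 17].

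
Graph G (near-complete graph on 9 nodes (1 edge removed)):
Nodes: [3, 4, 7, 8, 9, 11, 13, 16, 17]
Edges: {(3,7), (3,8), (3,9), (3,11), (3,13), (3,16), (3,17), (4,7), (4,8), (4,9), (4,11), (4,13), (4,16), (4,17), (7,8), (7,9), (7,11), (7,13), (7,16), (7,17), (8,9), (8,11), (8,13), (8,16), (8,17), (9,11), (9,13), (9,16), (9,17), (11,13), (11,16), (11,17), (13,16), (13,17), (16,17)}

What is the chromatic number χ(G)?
χ(G) = 8

Clique number ω(G) = 8 (lower bound: χ ≥ ω).
The clique on [3, 7, 8, 9, 11, 13, 16, 17] has size 8, forcing χ ≥ 8, and the coloring below uses 8 colors, so χ(G) = 8.
A valid 8-coloring: color 1: [13]; color 2: [7]; color 3: [11]; color 4: [9]; color 5: [8]; color 6: [17]; color 7: [16]; color 8: [3, 4].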